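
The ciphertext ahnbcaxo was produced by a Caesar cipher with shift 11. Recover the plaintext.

pwcqrpmd

a(0): 0−11=-11≡15 → p
h(7): 7−11=-4≡22 → w
n(13): 13−11=2 → c
b(1): 1−11=-10≡16 → q
c(2): 2−11=-9≡17 → r
a(0): 0−11=-11≡15 → p
x(23): 23−11=12 → m
o(14): 14−11=3 → d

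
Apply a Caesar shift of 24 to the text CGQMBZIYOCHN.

AEOKZXGWMAFL

C(2): 2+24=26≡0 → A
G(6): 6+24=30≡4 → E
Q(16): 16+24=40≡14 → O
M(12): 12+24=36≡10 → K
B(1): 1+24=25 → Z
Z(25): 25+24=49≡23 → X
I(8): 8+24=32≡6 → G
Y(24): 24+24=48≡22 → W
O(14): 14+24=38≡12 → M
C(2): 2+24=26≡0 → A
H(7): 7+24=31≡5 → F
N(13): 13+24=37≡11 → L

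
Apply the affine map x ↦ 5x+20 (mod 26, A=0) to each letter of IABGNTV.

IUZYHLV

I(8): 5·8+20=60≡8 → I
A(0): 5·0+20=20 → U
B(1): 5·1+20=25 → Z
G(6): 5·6+20=50≡24 → Y
N(13): 5·13+20=85≡7 → H
T(19): 5·19+20=115≡11 → L
V(21): 5·21+20=125≡21 → V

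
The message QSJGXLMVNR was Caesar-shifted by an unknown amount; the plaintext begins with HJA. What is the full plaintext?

From the crib: Q(16)−H(7)=9, so the shift is 9.
Subtract 9 from each ciphertext letter:
Q(16): 16−9=7 → H
S(18): 18−9=9 → J
J(9): 9−9=0 → A
G(6): 6−9=-3≡23 → X
X(23): 23−9=14 → O
L(11): 11−9=2 → C
M(12): 12−9=3 → D
V(21): 21−9=12 → M
N(13): 13−9=4 → E
R(17): 17−9=8 → I

HJAXOCDMEI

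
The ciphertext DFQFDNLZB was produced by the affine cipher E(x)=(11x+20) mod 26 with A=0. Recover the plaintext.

The inverse of 11 mod 26 is 19, since 11·19=209≡1. Apply D(y)=19·(y−20) mod 26:
D(3): 19·(3−20)=-323≡15 → P
F(5): 19·(5−20)=-285≡1 → B
Q(16): 19·(16−20)=-76≡2 → C
F(5): 19·(5−20)=-285≡1 → B
D(3): 19·(3−20)=-323≡15 → P
N(13): 19·(13−20)=-133≡23 → X
L(11): 19·(11−20)=-171≡11 → L
Z(25): 19·(25−20)=95≡17 → R
B(1): 19·(1−20)=-361≡3 → D

PBCBPXLRD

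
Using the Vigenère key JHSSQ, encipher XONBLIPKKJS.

Repeat the key across the message: JHSSQJHSSQJ
X(23)+J(9): 32≡6 → G
O(14)+H(7): 21 → V
N(13)+S(18): 31≡5 → F
B(1)+S(18): 19 → T
L(11)+Q(16): 27≡1 → B
I(8)+J(9): 17 → R
P(15)+H(7): 22 → W
K(10)+S(18): 28≡2 → C
K(10)+S(18): 28≡2 → C
J(9)+Q(16): 25 → Z
S(18)+J(9): 27≡1 → B

GVFTBRWCCZB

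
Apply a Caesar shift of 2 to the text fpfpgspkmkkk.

f(5): 5+2=7 → h
p(15): 15+2=17 → r
f(5): 5+2=7 → h
p(15): 15+2=17 → r
g(6): 6+2=8 → i
s(18): 18+2=20 → u
p(15): 15+2=17 → r
k(10): 10+2=12 → m
m(12): 12+2=14 → o
k(10): 10+2=12 → m
k(10): 10+2=12 → m
k(10): 10+2=12 → m

hrhriurmommm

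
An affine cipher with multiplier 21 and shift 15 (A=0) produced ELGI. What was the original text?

The inverse of 21 mod 26 is 5, since 21·5=105≡1. Apply D(y)=5·(y−15) mod 26:
E(4): 5·(4−15)=-55≡23 → X
L(11): 5·(11−15)=-20≡6 → G
G(6): 5·(6−15)=-45≡7 → H
I(8): 5·(8−15)=-35≡17 → R

XGHR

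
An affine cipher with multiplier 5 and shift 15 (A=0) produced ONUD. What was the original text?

The inverse of 5 mod 26 is 21, since 5·21=105≡1. Apply D(y)=21·(y−15) mod 26:
O(14): 21·(14−15)=-21≡5 → F
N(13): 21·(13−15)=-42≡10 → K
U(20): 21·(20−15)=105≡1 → B
D(3): 21·(3−15)=-252≡8 → I

FKBI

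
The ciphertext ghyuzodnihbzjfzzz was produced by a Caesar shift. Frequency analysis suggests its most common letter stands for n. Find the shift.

The most frequent ciphertext letter is z (appears 5 times).
z is position 25; n is position 13.
Shift = 12.

12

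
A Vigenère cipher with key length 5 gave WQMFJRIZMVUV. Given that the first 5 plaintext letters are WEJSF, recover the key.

Subtract each crib letter from the matching ciphertext letter (mod 26):
W(22)−W(22)=0 → A
Q(16)−E(4)=12 → M
M(12)−J(9)=3 → D
F(5)−S(18)=-13≡13 → N
J(9)−F(5)=4 → E

AMDNE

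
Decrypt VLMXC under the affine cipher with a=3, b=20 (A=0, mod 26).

The inverse of 3 mod 26 is 9, since 3·9=27≡1. Apply D(y)=9·(y−20) mod 26:
V(21): 9·(21−20)=9 → J
L(11): 9·(11−20)=-81≡23 → X
M(12): 9·(12−20)=-72≡6 → G
X(23): 9·(23−20)=27≡1 → B
C(2): 9·(2−20)=-162≡20 → U

JXGBU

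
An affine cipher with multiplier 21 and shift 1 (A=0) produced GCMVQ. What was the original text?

The inverse of 21 mod 26 is 5, since 21·5=105≡1. Apply D(y)=5·(y−1) mod 26:
G(6): 5·(6−1)=25 → Z
C(2): 5·(2−1)=5 → F
M(12): 5·(12−1)=55≡3 → D
V(21): 5·(21−1)=100≡22 → W
Q(16): 5·(16−1)=75≡23 → X

ZFDWX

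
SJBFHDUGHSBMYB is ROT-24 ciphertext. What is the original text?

ULDHJFWIJUDOAD

S(18): 18−24=-6≡20 → U
J(9): 9−24=-15≡11 → L
B(1): 1−24=-23≡3 → D
F(5): 5−24=-19≡7 → H
H(7): 7−24=-17≡9 → J
D(3): 3−24=-21≡5 → F
U(20): 20−24=-4≡22 → W
G(6): 6−24=-18≡8 → I
H(7): 7−24=-17≡9 → J
S(18): 18−24=-6≡20 → U
B(1): 1−24=-23≡3 → D
M(12): 12−24=-12≡14 → O
Y(24): 24−24=0 → A
B(1): 1−24=-23≡3 → D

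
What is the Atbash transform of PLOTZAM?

KOLGAZN

P(15) → K(10)
L(11) → O(14)
O(14) → L(11)
T(19) → G(6)
Z(25) → A(0)
A(0) → Z(25)
M(12) → N(13)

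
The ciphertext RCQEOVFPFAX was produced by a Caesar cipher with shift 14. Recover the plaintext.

R(17): 17−14=3 → D
C(2): 2−14=-12≡14 → O
Q(16): 16−14=2 → C
E(4): 4−14=-10≡16 → Q
O(14): 14−14=0 → A
V(21): 21−14=7 → H
F(5): 5−14=-9≡17 → R
P(15): 15−14=1 → B
F(5): 5−14=-9≡17 → R
A(0): 0−14=-14≡12 → M
X(23): 23−14=9 → J

DOCQAHRBRMJ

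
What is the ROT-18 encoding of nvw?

fno

n(13): 13+18=31≡5 → f
v(21): 21+18=39≡13 → n
w(22): 22+18=40≡14 → o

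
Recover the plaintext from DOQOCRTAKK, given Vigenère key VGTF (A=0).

Repeat the key across the ciphertext: VGTFVGTFVG
D(3)−V(21): -18≡8 → I
O(14)−G(6): 8 → I
Q(16)−T(19): -3≡23 → X
O(14)−F(5): 9 → J
C(2)−V(21): -19≡7 → H
R(17)−G(6): 11 → L
T(19)−T(19): 0 → A
A(0)−F(5): -5≡21 → V
K(10)−V(21): -11≡15 → P
K(10)−G(6): 4 → E

IIXJHLAVPE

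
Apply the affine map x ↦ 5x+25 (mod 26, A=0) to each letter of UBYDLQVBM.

U(20): 5·20+25=125≡21 → V
B(1): 5·1+25=30≡4 → E
Y(24): 5·24+25=145≡15 → P
D(3): 5·3+25=40≡14 → O
L(11): 5·11+25=80≡2 → C
Q(16): 5·16+25=105≡1 → B
V(21): 5·21+25=130≡0 → A
B(1): 5·1+25=30≡4 → E
M(12): 5·12+25=85≡7 → H

VEPOCBAEH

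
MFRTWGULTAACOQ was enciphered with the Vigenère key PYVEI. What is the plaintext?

Repeat the key across the ciphertext: PYVEIPYVEIPYVE
M(12)−P(15): -3≡23 → X
F(5)−Y(24): -19≡7 → H
R(17)−V(21): -4≡22 → W
T(19)−E(4): 15 → P
W(22)−I(8): 14 → O
G(6)−P(15): -9≡17 → R
U(20)−Y(24): -4≡22 → W
L(11)−V(21): -10≡16 → Q
T(19)−E(4): 15 → P
A(0)−I(8): -8≡18 → S
A(0)−P(15): -15≡11 → L
C(2)−Y(24): -22≡4 → E
O(14)−V(21): -7≡19 → T
Q(16)−E(4): 12 → M

XHWPORWQPSLETM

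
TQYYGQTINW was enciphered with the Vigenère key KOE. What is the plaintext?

JCUOSMJUJM

Repeat the key across the ciphertext: KOEKOEKOEK
T(19)−K(10): 9 → J
Q(16)−O(14): 2 → C
Y(24)−E(4): 20 → U
Y(24)−K(10): 14 → O
G(6)−O(14): -8≡18 → S
Q(16)−E(4): 12 → M
T(19)−K(10): 9 → J
I(8)−O(14): -6≡20 → U
N(13)−E(4): 9 → J
W(22)−K(10): 12 → M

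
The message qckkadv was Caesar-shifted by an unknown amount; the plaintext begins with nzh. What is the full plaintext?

nzhhxas

From the crib: q(16)−n(13)=3, so the shift is 3.
Subtract 3 from each ciphertext letter:
q(16): 16−3=13 → n
c(2): 2−3=-1≡25 → z
k(10): 10−3=7 → h
k(10): 10−3=7 → h
a(0): 0−3=-3≡23 → x
d(3): 3−3=0 → a
v(21): 21−3=18 → s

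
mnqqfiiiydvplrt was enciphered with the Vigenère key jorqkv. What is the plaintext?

dzzavnzuhnlucdc

Repeat the key across the ciphertext: jorqkvjorqkvjor
m(12)−j(9): 3 → d
n(13)−o(14): -1≡25 → z
q(16)−r(17): -1≡25 → z
q(16)−q(16): 0 → a
f(5)−k(10): -5≡21 → v
i(8)−v(21): -13≡13 → n
i(8)−j(9): -1≡25 → z
i(8)−o(14): -6≡20 → u
y(24)−r(17): 7 → h
d(3)−q(16): -13≡13 → n
v(21)−k(10): 11 → l
p(15)−v(21): -6≡20 → u
l(11)−j(9): 2 → c
r(17)−o(14): 3 → d
t(19)−r(17): 2 → c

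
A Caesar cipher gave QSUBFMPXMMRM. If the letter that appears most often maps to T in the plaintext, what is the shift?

19

The most frequent ciphertext letter is M (appears 4 times).
M is position 12; T is position 19.
Shift = -7≡19.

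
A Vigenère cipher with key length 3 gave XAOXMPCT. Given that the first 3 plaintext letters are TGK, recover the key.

EUE

Subtract each crib letter from the matching ciphertext letter (mod 26):
X(23)−T(19)=4 → E
A(0)−G(6)=-6≡20 → U
O(14)−K(10)=4 → E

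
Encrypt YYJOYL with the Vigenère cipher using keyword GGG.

EEPUER

Repeat the key across the message: GGGGGG
Y(24)+G(6): 30≡4 → E
Y(24)+G(6): 30≡4 → E
J(9)+G(6): 15 → P
O(14)+G(6): 20 → U
Y(24)+G(6): 30≡4 → E
L(11)+G(6): 17 → R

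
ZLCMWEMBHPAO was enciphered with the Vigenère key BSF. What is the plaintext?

YTXLEZLJCOIJ

Repeat the key across the ciphertext: BSFBSFBSFBSF
Z(25)−B(1): 24 → Y
L(11)−S(18): -7≡19 → T
C(2)−F(5): -3≡23 → X
M(12)−B(1): 11 → L
W(22)−S(18): 4 → E
E(4)−F(5): -1≡25 → Z
M(12)−B(1): 11 → L
B(1)−S(18): -17≡9 → J
H(7)−F(5): 2 → C
P(15)−B(1): 14 → O
A(0)−S(18): -18≡8 → I
O(14)−F(5): 9 → J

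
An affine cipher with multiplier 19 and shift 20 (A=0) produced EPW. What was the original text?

The inverse of 19 mod 26 is 11, since 19·11=209≡1. Apply D(y)=11·(y−20) mod 26:
E(4): 11·(4−20)=-176≡6 → G
P(15): 11·(15−20)=-55≡23 → X
W(22): 11·(22−20)=22 → W

GXW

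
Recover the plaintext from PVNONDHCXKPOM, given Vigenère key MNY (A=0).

Repeat the key across the ciphertext: MNYMNYMNYMNYM
P(15)−M(12): 3 → D
V(21)−N(13): 8 → I
N(13)−Y(24): -11≡15 → P
O(14)−M(12): 2 → C
N(13)−N(13): 0 → A
D(3)−Y(24): -21≡5 → F
H(7)−M(12): -5≡21 → V
C(2)−N(13): -11≡15 → P
X(23)−Y(24): -1≡25 → Z
K(10)−M(12): -2≡24 → Y
P(15)−N(13): 2 → C
O(14)−Y(24): -10≡16 → Q
M(12)−M(12): 0 → A

DIPCAFVPZYCQA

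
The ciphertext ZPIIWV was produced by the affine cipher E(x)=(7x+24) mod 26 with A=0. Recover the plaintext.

The inverse of 7 mod 26 is 15, since 7·15=105≡1. Apply D(y)=15·(y−24) mod 26:
Z(25): 15·(25−24)=15 → P
P(15): 15·(15−24)=-135≡21 → V
I(8): 15·(8−24)=-240≡20 → U
I(8): 15·(8−24)=-240≡20 → U
W(22): 15·(22−24)=-30≡22 → W
V(21): 15·(21−24)=-45≡7 → H

PVUUWH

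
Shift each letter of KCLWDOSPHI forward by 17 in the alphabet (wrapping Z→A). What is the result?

K(10): 10+17=27≡1 → B
C(2): 2+17=19 → T
L(11): 11+17=28≡2 → C
W(22): 22+17=39≡13 → N
D(3): 3+17=20 → U
O(14): 14+17=31≡5 → F
S(18): 18+17=35≡9 → J
P(15): 15+17=32≡6 → G
H(7): 7+17=24 → Y
I(8): 8+17=25 → Z

BTCNUFJGYZ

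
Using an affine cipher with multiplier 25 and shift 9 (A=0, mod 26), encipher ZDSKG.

KGRZD

Z(25): 25·25+9=634≡10 → K
D(3): 25·3+9=84≡6 → G
S(18): 25·18+9=459≡17 → R
K(10): 25·10+9=259≡25 → Z
G(6): 25·6+9=159≡3 → D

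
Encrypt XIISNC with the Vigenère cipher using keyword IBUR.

Repeat the key across the message: IBURIB
X(23)+I(8): 31≡5 → F
I(8)+B(1): 9 → J
I(8)+U(20): 28≡2 → C
S(18)+R(17): 35≡9 → J
N(13)+I(8): 21 → V
C(2)+B(1): 3 → D

FJCJVD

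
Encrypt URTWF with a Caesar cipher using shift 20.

OLNQZ

U(20): 20+20=40≡14 → O
R(17): 17+20=37≡11 → L
T(19): 19+20=39≡13 → N
W(22): 22+20=42≡16 → Q
F(5): 5+20=25 → Z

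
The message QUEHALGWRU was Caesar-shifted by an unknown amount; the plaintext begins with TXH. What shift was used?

23

From the crib: Q(16)−T(19)=-3≡23, so the shift is 23.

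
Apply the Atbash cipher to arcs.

zixh

a(0) → z(25)
r(17) → i(8)
c(2) → x(23)
s(18) → h(7)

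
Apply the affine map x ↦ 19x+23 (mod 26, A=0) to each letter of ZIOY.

ETDL

Z(25): 19·25+23=498≡4 → E
I(8): 19·8+23=175≡19 → T
O(14): 19·14+23=289≡3 → D
Y(24): 19·24+23=479≡11 → L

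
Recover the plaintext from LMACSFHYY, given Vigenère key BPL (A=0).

Repeat the key across the ciphertext: BPLBPLBPL
L(11)−B(1): 10 → K
M(12)−P(15): -3≡23 → X
A(0)−L(11): -11≡15 → P
C(2)−B(1): 1 → B
S(18)−P(15): 3 → D
F(5)−L(11): -6≡20 → U
H(7)−B(1): 6 → G
Y(24)−P(15): 9 → J
Y(24)−L(11): 13 → N

KXPBDUGJN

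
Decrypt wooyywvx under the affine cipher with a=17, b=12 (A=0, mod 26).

wuuqqwzt

The inverse of 17 mod 26 is 23, since 17·23=391≡1. Apply D(y)=23·(y−12) mod 26:
w(22): 23·(22−12)=230≡22 → w
o(14): 23·(14−12)=46≡20 → u
o(14): 23·(14−12)=46≡20 → u
y(24): 23·(24−12)=276≡16 → q
y(24): 23·(24−12)=276≡16 → q
w(22): 23·(22−12)=230≡22 → w
v(21): 23·(21−12)=207≡25 → z
x(23): 23·(23−12)=253≡19 → t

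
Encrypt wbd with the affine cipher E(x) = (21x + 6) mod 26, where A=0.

abr

w(22): 21·22+6=468≡0 → a
b(1): 21·1+6=27≡1 → b
d(3): 21·3+6=69≡17 → r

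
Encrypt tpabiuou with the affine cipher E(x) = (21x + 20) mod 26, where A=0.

t(19): 21·19+20=419≡3 → d
p(15): 21·15+20=335≡23 → x
a(0): 21·0+20=20 → u
b(1): 21·1+20=41≡15 → p
i(8): 21·8+20=188≡6 → g
u(20): 21·20+20=440≡24 → y
o(14): 21·14+20=314≡2 → c
u(20): 21·20+20=440≡24 → y

dxupgycy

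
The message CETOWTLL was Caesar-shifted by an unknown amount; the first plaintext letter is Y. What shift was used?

4

From the crib: C(2)−Y(24)=-22≡4, so the shift is 4.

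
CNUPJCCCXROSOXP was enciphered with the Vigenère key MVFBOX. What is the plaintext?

QSPOVFQHSQAVCCK

Repeat the key across the ciphertext: MVFBOXMVFBOXMVF
C(2)−M(12): -10≡16 → Q
N(13)−V(21): -8≡18 → S
U(20)−F(5): 15 → P
P(15)−B(1): 14 → O
J(9)−O(14): -5≡21 → V
C(2)−X(23): -21≡5 → F
C(2)−M(12): -10≡16 → Q
C(2)−V(21): -19≡7 → H
X(23)−F(5): 18 → S
R(17)−B(1): 16 → Q
O(14)−O(14): 0 → A
S(18)−X(23): -5≡21 → V
O(14)−M(12): 2 → C
X(23)−V(21): 2 → C
P(15)−F(5): 10 → K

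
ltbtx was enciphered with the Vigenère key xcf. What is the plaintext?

Repeat the key across the ciphertext: xcfxc
l(11)−x(23): -12≡14 → o
t(19)−c(2): 17 → r
b(1)−f(5): -4≡22 → w
t(19)−x(23): -4≡22 → w
x(23)−c(2): 21 → v

orwwv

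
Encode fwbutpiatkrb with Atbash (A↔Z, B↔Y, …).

f(5) → u(20)
w(22) → d(3)
b(1) → y(24)
u(20) → f(5)
t(19) → g(6)
p(15) → k(10)
i(8) → r(17)
a(0) → z(25)
t(19) → g(6)
k(10) → p(15)
r(17) → i(8)
b(1) → y(24)

udyfgkrzgpiy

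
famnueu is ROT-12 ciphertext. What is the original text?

f(5): 5−12=-7≡19 → t
a(0): 0−12=-12≡14 → o
m(12): 12−12=0 → a
n(13): 13−12=1 → b
u(20): 20−12=8 → i
e(4): 4−12=-8≡18 → s
u(20): 20−12=8 → i

toabisi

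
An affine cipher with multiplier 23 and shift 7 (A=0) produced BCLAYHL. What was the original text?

The inverse of 23 mod 26 is 17, since 23·17=391≡1. Apply D(y)=17·(y−7) mod 26:
B(1): 17·(1−7)=-102≡2 → C
C(2): 17·(2−7)=-85≡19 → T
L(11): 17·(11−7)=68≡16 → Q
A(0): 17·(0−7)=-119≡11 → L
Y(24): 17·(24−7)=289≡3 → D
H(7): 17·(7−7)=0 → A
L(11): 17·(11−7)=68≡16 → Q

CTQLDAQ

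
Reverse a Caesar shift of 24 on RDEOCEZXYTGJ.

R(17): 17−24=-7≡19 → T
D(3): 3−24=-21≡5 → F
E(4): 4−24=-20≡6 → G
O(14): 14−24=-10≡16 → Q
C(2): 2−24=-22≡4 → E
E(4): 4−24=-20≡6 → G
Z(25): 25−24=1 → B
X(23): 23−24=-1≡25 → Z
Y(24): 24−24=0 → A
T(19): 19−24=-5≡21 → V
G(6): 6−24=-18≡8 → I
J(9): 9−24=-15≡11 → L

TFGQEGBZAVIL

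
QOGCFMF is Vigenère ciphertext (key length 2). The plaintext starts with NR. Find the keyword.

DX

Subtract each crib letter from the matching ciphertext letter (mod 26):
Q(16)−N(13)=3 → D
O(14)−R(17)=-3≡23 → X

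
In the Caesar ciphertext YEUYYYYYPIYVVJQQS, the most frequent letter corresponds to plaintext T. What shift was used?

The most frequent ciphertext letter is Y (appears 7 times).
Y is position 24; T is position 19.
Shift = 5.

5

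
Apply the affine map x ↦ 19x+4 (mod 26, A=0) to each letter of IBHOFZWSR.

I(8): 19·8+4=156≡0 → A
B(1): 19·1+4=23 → X
H(7): 19·7+4=137≡7 → H
O(14): 19·14+4=270≡10 → K
F(5): 19·5+4=99≡21 → V
Z(25): 19·25+4=479≡11 → L
W(22): 19·22+4=422≡6 → G
S(18): 19·18+4=346≡8 → I
R(17): 19·17+4=327≡15 → P

AXHKVLGIP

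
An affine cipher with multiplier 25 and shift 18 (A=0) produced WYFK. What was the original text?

The inverse of 25 mod 26 is 25, since 25·25=625≡1. Apply D(y)=25·(y−18) mod 26:
W(22): 25·(22−18)=100≡22 → W
Y(24): 25·(24−18)=150≡20 → U
F(5): 25·(5−18)=-325≡13 → N
K(10): 25·(10−18)=-200≡8 → I

WUNI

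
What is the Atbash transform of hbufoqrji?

h(7) → s(18)
b(1) → y(24)
u(20) → f(5)
f(5) → u(20)
o(14) → l(11)
q(16) → j(9)
r(17) → i(8)
j(9) → q(16)
i(8) → r(17)

syfuljiqr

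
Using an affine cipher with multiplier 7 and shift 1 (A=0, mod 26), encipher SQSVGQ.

XJXSRJ

S(18): 7·18+1=127≡23 → X
Q(16): 7·16+1=113≡9 → J
S(18): 7·18+1=127≡23 → X
V(21): 7·21+1=148≡18 → S
G(6): 7·6+1=43≡17 → R
Q(16): 7·16+1=113≡9 → J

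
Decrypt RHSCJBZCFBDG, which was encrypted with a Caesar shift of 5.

R(17): 17−5=12 → M
H(7): 7−5=2 → C
S(18): 18−5=13 → N
C(2): 2−5=-3≡23 → X
J(9): 9−5=4 → E
B(1): 1−5=-4≡22 → W
Z(25): 25−5=20 → U
C(2): 2−5=-3≡23 → X
F(5): 5−5=0 → A
B(1): 1−5=-4≡22 → W
D(3): 3−5=-2≡24 → Y
G(6): 6−5=1 → B

MCNXEWUXAWYB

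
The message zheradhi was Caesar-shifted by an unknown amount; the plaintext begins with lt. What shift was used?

From the crib: z(25)−l(11)=14, so the shift is 14.

14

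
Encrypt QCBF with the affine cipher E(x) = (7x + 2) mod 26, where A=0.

KQJL

Q(16): 7·16+2=114≡10 → K
C(2): 7·2+2=16 → Q
B(1): 7·1+2=9 → J
F(5): 7·5+2=37≡11 → L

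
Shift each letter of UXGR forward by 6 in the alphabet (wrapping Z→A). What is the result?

U(20): 20+6=26≡0 → A
X(23): 23+6=29≡3 → D
G(6): 6+6=12 → M
R(17): 17+6=23 → X

ADMX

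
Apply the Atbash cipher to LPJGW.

L(11) → O(14)
P(15) → K(10)
J(9) → Q(16)
G(6) → T(19)
W(22) → D(3)

OKQTD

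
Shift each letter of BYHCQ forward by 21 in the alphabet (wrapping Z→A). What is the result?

B(1): 1+21=22 → W
Y(24): 24+21=45≡19 → T
H(7): 7+21=28≡2 → C
C(2): 2+21=23 → X
Q(16): 16+21=37≡11 → L

WTCXL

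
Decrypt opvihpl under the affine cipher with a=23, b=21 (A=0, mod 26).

lcanwcm

The inverse of 23 mod 26 is 17, since 23·17=391≡1. Apply D(y)=17·(y−21) mod 26:
o(14): 17·(14−21)=-119≡11 → l
p(15): 17·(15−21)=-102≡2 → c
v(21): 17·(21−21)=0 → a
i(8): 17·(8−21)=-221≡13 → n
h(7): 17·(7−21)=-238≡22 → w
p(15): 17·(15−21)=-102≡2 → c
l(11): 17·(11−21)=-170≡12 → m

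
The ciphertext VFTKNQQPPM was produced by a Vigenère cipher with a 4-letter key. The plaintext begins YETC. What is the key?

Subtract each crib letter from the matching ciphertext letter (mod 26):
V(21)−Y(24)=-3≡23 → X
F(5)−E(4)=1 → B
T(19)−T(19)=0 → A
K(10)−C(2)=8 → I

XBAI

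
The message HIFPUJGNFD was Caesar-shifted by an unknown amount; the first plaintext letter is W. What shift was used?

11

From the crib: H(7)−W(22)=-15≡11, so the shift is 11.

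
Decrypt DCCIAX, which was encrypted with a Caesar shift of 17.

MLLRJG

D(3): 3−17=-14≡12 → M
C(2): 2−17=-15≡11 → L
C(2): 2−17=-15≡11 → L
I(8): 8−17=-9≡17 → R
A(0): 0−17=-17≡9 → J
X(23): 23−17=6 → G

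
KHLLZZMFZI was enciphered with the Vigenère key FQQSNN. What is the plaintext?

Repeat the key across the ciphertext: FQQSNNFQQS
K(10)−F(5): 5 → F
H(7)−Q(16): -9≡17 → R
L(11)−Q(16): -5≡21 → V
L(11)−S(18): -7≡19 → T
Z(25)−N(13): 12 → M
Z(25)−N(13): 12 → M
M(12)−F(5): 7 → H
F(5)−Q(16): -11≡15 → P
Z(25)−Q(16): 9 → J
I(8)−S(18): -10≡16 → Q

FRVTMMHPJQ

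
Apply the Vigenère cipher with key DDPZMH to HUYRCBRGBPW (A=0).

Repeat the key across the message: DDPZMHDDPZM
H(7)+D(3): 10 → K
U(20)+D(3): 23 → X
Y(24)+P(15): 39≡13 → N
R(17)+Z(25): 42≡16 → Q
C(2)+M(12): 14 → O
B(1)+H(7): 8 → I
R(17)+D(3): 20 → U
G(6)+D(3): 9 → J
B(1)+P(15): 16 → Q
P(15)+Z(25): 40≡14 → O
W(22)+M(12): 34≡8 → I

KXNQOIUJQOI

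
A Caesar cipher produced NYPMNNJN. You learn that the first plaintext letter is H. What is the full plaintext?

From the crib: N(13)−H(7)=6, so the shift is 6.
Subtract 6 from each ciphertext letter:
N(13): 13−6=7 → H
Y(24): 24−6=18 → S
P(15): 15−6=9 → J
M(12): 12−6=6 → G
N(13): 13−6=7 → H
N(13): 13−6=7 → H
J(9): 9−6=3 → D
N(13): 13−6=7 → H

HSJGHHDH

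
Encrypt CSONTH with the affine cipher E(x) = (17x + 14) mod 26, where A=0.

WISBZD

C(2): 17·2+14=48≡22 → W
S(18): 17·18+14=320≡8 → I
O(14): 17·14+14=252≡18 → S
N(13): 17·13+14=235≡1 → B
T(19): 17·19+14=337≡25 → Z
H(7): 17·7+14=133≡3 → D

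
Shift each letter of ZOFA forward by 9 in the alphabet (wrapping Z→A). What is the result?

Z(25): 25+9=34≡8 → I
O(14): 14+9=23 → X
F(5): 5+9=14 → O
A(0): 0+9=9 → J

IXOJ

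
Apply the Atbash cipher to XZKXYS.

X(23) → C(2)
Z(25) → A(0)
K(10) → P(15)
X(23) → C(2)
Y(24) → B(1)
S(18) → H(7)

CAPCBH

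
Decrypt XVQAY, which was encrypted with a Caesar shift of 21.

CAVFD

X(23): 23−21=2 → C
V(21): 21−21=0 → A
Q(16): 16−21=-5≡21 → V
A(0): 0−21=-21≡5 → F
Y(24): 24−21=3 → D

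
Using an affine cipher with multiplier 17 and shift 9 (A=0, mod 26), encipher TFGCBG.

UQHRAH

T(19): 17·19+9=332≡20 → U
F(5): 17·5+9=94≡16 → Q
G(6): 17·6+9=111≡7 → H
C(2): 17·2+9=43≡17 → R
B(1): 17·1+9=26≡0 → A
G(6): 17·6+9=111≡7 → H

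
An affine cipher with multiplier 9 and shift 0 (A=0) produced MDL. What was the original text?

The inverse of 9 mod 26 is 3, since 9·3=27≡1. Apply D(y)=3·(y−0) mod 26:
M(12): 3·(12−0)=36≡10 → K
D(3): 3·(3−0)=9 → J
L(11): 3·(11−0)=33≡7 → H

KJH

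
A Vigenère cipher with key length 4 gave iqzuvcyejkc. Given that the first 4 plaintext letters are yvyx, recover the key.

Subtract each crib letter from the matching ciphertext letter (mod 26):
i(8)−y(24)=-16≡10 → k
q(16)−v(21)=-5≡21 → v
z(25)−y(24)=1 → b
u(20)−x(23)=-3≡23 → x

kvbx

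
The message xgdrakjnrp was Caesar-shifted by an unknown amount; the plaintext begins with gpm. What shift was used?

17

From the crib: x(23)−g(6)=17, so the shift is 17.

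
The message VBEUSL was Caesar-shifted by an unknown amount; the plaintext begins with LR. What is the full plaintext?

From the crib: V(21)−L(11)=10, so the shift is 10.
Subtract 10 from each ciphertext letter:
V(21): 21−10=11 → L
B(1): 1−10=-9≡17 → R
E(4): 4−10=-6≡20 → U
U(20): 20−10=10 → K
S(18): 18−10=8 → I
L(11): 11−10=1 → B

LRUKIB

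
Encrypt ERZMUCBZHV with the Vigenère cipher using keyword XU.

Repeat the key across the message: XUXUXUXUXU
E(4)+X(23): 27≡1 → B
R(17)+U(20): 37≡11 → L
Z(25)+X(23): 48≡22 → W
M(12)+U(20): 32≡6 → G
U(20)+X(23): 43≡17 → R
C(2)+U(20): 22 → W
B(1)+X(23): 24 → Y
Z(25)+U(20): 45≡19 → T
H(7)+X(23): 30≡4 → E
V(21)+U(20): 41≡15 → P

BLWGRWYTEP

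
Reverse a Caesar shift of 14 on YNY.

KZK

Y(24): 24−14=10 → K
N(13): 13−14=-1≡25 → Z
Y(24): 24−14=10 → K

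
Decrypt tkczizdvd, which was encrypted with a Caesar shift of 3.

qhzwfwasa

t(19): 19−3=16 → q
k(10): 10−3=7 → h
c(2): 2−3=-1≡25 → z
z(25): 25−3=22 → w
i(8): 8−3=5 → f
z(25): 25−3=22 → w
d(3): 3−3=0 → a
v(21): 21−3=18 → s
d(3): 3−3=0 → a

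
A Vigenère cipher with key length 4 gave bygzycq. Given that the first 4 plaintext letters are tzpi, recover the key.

izrr

Subtract each crib letter from the matching ciphertext letter (mod 26):
b(1)−t(19)=-18≡8 → i
y(24)−z(25)=-1≡25 → z
g(6)−p(15)=-9≡17 → r
z(25)−i(8)=17 → r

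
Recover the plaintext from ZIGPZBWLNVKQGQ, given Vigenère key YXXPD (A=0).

Repeat the key across the ciphertext: YXXPDYXXPDYXXP
Z(25)−Y(24): 1 → B
I(8)−X(23): -15≡11 → L
G(6)−X(23): -17≡9 → J
P(15)−P(15): 0 → A
Z(25)−D(3): 22 → W
B(1)−Y(24): -23≡3 → D
W(22)−X(23): -1≡25 → Z
L(11)−X(23): -12≡14 → O
N(13)−P(15): -2≡24 → Y
V(21)−D(3): 18 → S
K(10)−Y(24): -14≡12 → M
Q(16)−X(23): -7≡19 → T
G(6)−X(23): -17≡9 → J
Q(16)−P(15): 1 → B

BLJAWDZOYSMTJB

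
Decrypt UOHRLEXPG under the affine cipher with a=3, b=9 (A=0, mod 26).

The inverse of 3 mod 26 is 9, since 3·9=27≡1. Apply D(y)=9·(y−9) mod 26:
U(20): 9·(20−9)=99≡21 → V
O(14): 9·(14−9)=45≡19 → T
H(7): 9·(7−9)=-18≡8 → I
R(17): 9·(17−9)=72≡20 → U
L(11): 9·(11−9)=18 → S
E(4): 9·(4−9)=-45≡7 → H
X(23): 9·(23−9)=126≡22 → W
P(15): 9·(15−9)=54≡2 → C
G(6): 9·(6−9)=-27≡25 → Z

VTIUSHWCZ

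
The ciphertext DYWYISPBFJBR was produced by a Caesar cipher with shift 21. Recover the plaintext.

IDBDNXUGKOGW

D(3): 3−21=-18≡8 → I
Y(24): 24−21=3 → D
W(22): 22−21=1 → B
Y(24): 24−21=3 → D
I(8): 8−21=-13≡13 → N
S(18): 18−21=-3≡23 → X
P(15): 15−21=-6≡20 → U
B(1): 1−21=-20≡6 → G
F(5): 5−21=-16≡10 → K
J(9): 9−21=-12≡14 → O
B(1): 1−21=-20≡6 → G
R(17): 17−21=-4≡22 → W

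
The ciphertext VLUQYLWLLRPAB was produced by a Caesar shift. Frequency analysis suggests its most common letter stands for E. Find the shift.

The most frequent ciphertext letter is L (appears 4 times).
L is position 11; E is position 4.
Shift = 7.

7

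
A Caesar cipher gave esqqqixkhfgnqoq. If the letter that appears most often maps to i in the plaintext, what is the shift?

The most frequent ciphertext letter is q (appears 5 times).
q is position 16; i is position 8.
Shift = 8.

8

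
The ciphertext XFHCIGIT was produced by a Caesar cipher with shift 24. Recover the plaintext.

ZHJEKIKV

X(23): 23−24=-1≡25 → Z
F(5): 5−24=-19≡7 → H
H(7): 7−24=-17≡9 → J
C(2): 2−24=-22≡4 → E
I(8): 8−24=-16≡10 → K
G(6): 6−24=-18≡8 → I
I(8): 8−24=-16≡10 → K
T(19): 19−24=-5≡21 → V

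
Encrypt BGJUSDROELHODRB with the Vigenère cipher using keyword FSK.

Repeat the key across the message: FSKFSKFSKFSKFSK
B(1)+F(5): 6 → G
G(6)+S(18): 24 → Y
J(9)+K(10): 19 → T
U(20)+F(5): 25 → Z
S(18)+S(18): 36≡10 → K
D(3)+K(10): 13 → N
R(17)+F(5): 22 → W
O(14)+S(18): 32≡6 → G
E(4)+K(10): 14 → O
L(11)+F(5): 16 → Q
H(7)+S(18): 25 → Z
O(14)+K(10): 24 → Y
D(3)+F(5): 8 → I
R(17)+S(18): 35≡9 → J
B(1)+K(10): 11 → L

GYTZKNWGOQZYIJL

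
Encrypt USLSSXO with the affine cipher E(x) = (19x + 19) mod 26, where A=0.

U(20): 19·20+19=399≡9 → J
S(18): 19·18+19=361≡23 → X
L(11): 19·11+19=228≡20 → U
S(18): 19·18+19=361≡23 → X
S(18): 19·18+19=361≡23 → X
X(23): 19·23+19=456≡14 → O
O(14): 19·14+19=285≡25 → Z

JXUXXOZ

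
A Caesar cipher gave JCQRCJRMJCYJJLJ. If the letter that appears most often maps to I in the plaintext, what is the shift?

The most frequent ciphertext letter is J (appears 6 times).
J is position 9; I is position 8.
Shift = 1.

1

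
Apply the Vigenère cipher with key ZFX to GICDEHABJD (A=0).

FNZCJEZGGC

Repeat the key across the message: ZFXZFXZFXZ
G(6)+Z(25): 31≡5 → F
I(8)+F(5): 13 → N
C(2)+X(23): 25 → Z
D(3)+Z(25): 28≡2 → C
E(4)+F(5): 9 → J
H(7)+X(23): 30≡4 → E
A(0)+Z(25): 25 → Z
B(1)+F(5): 6 → G
J(9)+X(23): 32≡6 → G
D(3)+Z(25): 28≡2 → C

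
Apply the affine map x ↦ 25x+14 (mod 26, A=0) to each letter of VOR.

TAX

V(21): 25·21+14=539≡19 → T
O(14): 25·14+14=364≡0 → A
R(17): 25·17+14=439≡23 → X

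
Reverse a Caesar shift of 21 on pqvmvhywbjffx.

uvaramdbgokkc

p(15): 15−21=-6≡20 → u
q(16): 16−21=-5≡21 → v
v(21): 21−21=0 → a
m(12): 12−21=-9≡17 → r
v(21): 21−21=0 → a
h(7): 7−21=-14≡12 → m
y(24): 24−21=3 → d
w(22): 22−21=1 → b
b(1): 1−21=-20≡6 → g
j(9): 9−21=-12≡14 → o
f(5): 5−21=-16≡10 → k
f(5): 5−21=-16≡10 → k
x(23): 23−21=2 → c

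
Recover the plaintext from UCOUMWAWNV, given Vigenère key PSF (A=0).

Repeat the key across the ciphertext: PSFPSFPSFP
U(20)−P(15): 5 → F
C(2)−S(18): -16≡10 → K
O(14)−F(5): 9 → J
U(20)−P(15): 5 → F
M(12)−S(18): -6≡20 → U
W(22)−F(5): 17 → R
A(0)−P(15): -15≡11 → L
W(22)−S(18): 4 → E
N(13)−F(5): 8 → I
V(21)−P(15): 6 → G

FKJFURLEIG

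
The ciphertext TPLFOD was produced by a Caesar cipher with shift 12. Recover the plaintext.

HDZTCR

T(19): 19−12=7 → H
P(15): 15−12=3 → D
L(11): 11−12=-1≡25 → Z
F(5): 5−12=-7≡19 → T
O(14): 14−12=2 → C
D(3): 3−12=-9≡17 → R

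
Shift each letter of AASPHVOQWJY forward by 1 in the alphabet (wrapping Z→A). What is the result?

BBTQIWPRXKZ

A(0): 0+1=1 → B
A(0): 0+1=1 → B
S(18): 18+1=19 → T
P(15): 15+1=16 → Q
H(7): 7+1=8 → I
V(21): 21+1=22 → W
O(14): 14+1=15 → P
Q(16): 16+1=17 → R
W(22): 22+1=23 → X
J(9): 9+1=10 → K
Y(24): 24+1=25 → Z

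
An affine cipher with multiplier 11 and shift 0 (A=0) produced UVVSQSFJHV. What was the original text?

The inverse of 11 mod 26 is 19, since 11·19=209≡1. Apply D(y)=19·(y−0) mod 26:
U(20): 19·(20−0)=380≡16 → Q
V(21): 19·(21−0)=399≡9 → J
V(21): 19·(21−0)=399≡9 → J
S(18): 19·(18−0)=342≡4 → E
Q(16): 19·(16−0)=304≡18 → S
S(18): 19·(18−0)=342≡4 → E
F(5): 19·(5−0)=95≡17 → R
J(9): 19·(9−0)=171≡15 → P
H(7): 19·(7−0)=133≡3 → D
V(21): 19·(21−0)=399≡9 → J

QJJESERPDJ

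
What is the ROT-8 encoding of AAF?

A(0): 0+8=8 → I
A(0): 0+8=8 → I
F(5): 5+8=13 → N

IIN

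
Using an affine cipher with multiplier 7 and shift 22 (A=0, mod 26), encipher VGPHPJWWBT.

V(21): 7·21+22=169≡13 → N
G(6): 7·6+22=64≡12 → M
P(15): 7·15+22=127≡23 → X
H(7): 7·7+22=71≡19 → T
P(15): 7·15+22=127≡23 → X
J(9): 7·9+22=85≡7 → H
W(22): 7·22+22=176≡20 → U
W(22): 7·22+22=176≡20 → U
B(1): 7·1+22=29≡3 → D
T(19): 7·19+22=155≡25 → Z

NMXTXHUUDZ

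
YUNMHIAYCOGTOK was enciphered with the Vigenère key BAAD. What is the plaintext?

Repeat the key across the ciphertext: BAADBAADBAADBA
Y(24)−B(1): 23 → X
U(20)−A(0): 20 → U
N(13)−A(0): 13 → N
M(12)−D(3): 9 → J
H(7)−B(1): 6 → G
I(8)−A(0): 8 → I
A(0)−A(0): 0 → A
Y(24)−D(3): 21 → V
C(2)−B(1): 1 → B
O(14)−A(0): 14 → O
G(6)−A(0): 6 → G
T(19)−D(3): 16 → Q
O(14)−B(1): 13 → N
K(10)−A(0): 10 → K

XUNJGIAVBOGQNK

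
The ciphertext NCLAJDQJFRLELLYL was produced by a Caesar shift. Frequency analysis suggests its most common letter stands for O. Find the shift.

The most frequent ciphertext letter is L (appears 5 times).
L is position 11; O is position 14.
Shift = -3≡23.

23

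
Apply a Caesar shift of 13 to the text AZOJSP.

A(0): 0+13=13 → N
Z(25): 25+13=38≡12 → M
O(14): 14+13=27≡1 → B
J(9): 9+13=22 → W
S(18): 18+13=31≡5 → F
P(15): 15+13=28≡2 → C

NMBWFC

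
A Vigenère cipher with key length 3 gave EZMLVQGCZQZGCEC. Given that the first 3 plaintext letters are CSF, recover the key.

CHH

Subtract each crib letter from the matching ciphertext letter (mod 26):
E(4)−C(2)=2 → C
Z(25)−S(18)=7 → H
M(12)−F(5)=7 → H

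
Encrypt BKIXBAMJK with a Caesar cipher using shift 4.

FOMBFEQNO

B(1): 1+4=5 → F
K(10): 10+4=14 → O
I(8): 8+4=12 → M
X(23): 23+4=27≡1 → B
B(1): 1+4=5 → F
A(0): 0+4=4 → E
M(12): 12+4=16 → Q
J(9): 9+4=13 → N
K(10): 10+4=14 → O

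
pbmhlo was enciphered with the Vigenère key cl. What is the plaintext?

Repeat the key across the ciphertext: clclcl
p(15)−c(2): 13 → n
b(1)−l(11): -10≡16 → q
m(12)−c(2): 10 → k
h(7)−l(11): -4≡22 → w
l(11)−c(2): 9 → j
o(14)−l(11): 3 → d

nqkwjd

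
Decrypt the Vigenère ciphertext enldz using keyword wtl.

Repeat the key across the ciphertext: wtlwt
e(4)−w(22): -18≡8 → i
n(13)−t(19): -6≡20 → u
l(11)−l(11): 0 → a
d(3)−w(22): -19≡7 → h
z(25)−t(19): 6 → g

iuahg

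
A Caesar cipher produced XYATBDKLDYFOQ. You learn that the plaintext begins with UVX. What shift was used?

From the crib: X(23)−U(20)=3, so the shift is 3.

3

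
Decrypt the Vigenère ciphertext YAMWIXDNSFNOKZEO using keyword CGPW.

Repeat the key across the ciphertext: CGPWCGPWCGPWCGPW
Y(24)−C(2): 22 → W
A(0)−G(6): -6≡20 → U
M(12)−P(15): -3≡23 → X
W(22)−W(22): 0 → A
I(8)−C(2): 6 → G
X(23)−G(6): 17 → R
D(3)−P(15): -12≡14 → O
N(13)−W(22): -9≡17 → R
S(18)−C(2): 16 → Q
F(5)−G(6): -1≡25 → Z
N(13)−P(15): -2≡24 → Y
O(14)−W(22): -8≡18 → S
K(10)−C(2): 8 → I
Z(25)−G(6): 19 → T
E(4)−P(15): -11≡15 → P
O(14)−W(22): -8≡18 → S

WUXAGRORQZYSITPS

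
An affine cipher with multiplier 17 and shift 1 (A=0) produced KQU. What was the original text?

ZHV

The inverse of 17 mod 26 is 23, since 17·23=391≡1. Apply D(y)=23·(y−1) mod 26:
K(10): 23·(10−1)=207≡25 → Z
Q(16): 23·(16−1)=345≡7 → H
U(20): 23·(20−1)=437≡21 → V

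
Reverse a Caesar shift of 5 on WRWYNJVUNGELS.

W(22): 22−5=17 → R
R(17): 17−5=12 → M
W(22): 22−5=17 → R
Y(24): 24−5=19 → T
N(13): 13−5=8 → I
J(9): 9−5=4 → E
V(21): 21−5=16 → Q
U(20): 20−5=15 → P
N(13): 13−5=8 → I
G(6): 6−5=1 → B
E(4): 4−5=-1≡25 → Z
L(11): 11−5=6 → G
S(18): 18−5=13 → N

RMRTIEQPIBZGN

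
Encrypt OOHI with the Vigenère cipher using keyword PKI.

DYPX

Repeat the key across the message: PKIP
O(14)+P(15): 29≡3 → D
O(14)+K(10): 24 → Y
H(7)+I(8): 15 → P
I(8)+P(15): 23 → X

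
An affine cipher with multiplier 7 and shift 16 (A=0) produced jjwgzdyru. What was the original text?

zzmgfnqpi

The inverse of 7 mod 26 is 15, since 7·15=105≡1. Apply D(y)=15·(y−16) mod 26:
j(9): 15·(9−16)=-105≡25 → z
j(9): 15·(9−16)=-105≡25 → z
w(22): 15·(22−16)=90≡12 → m
g(6): 15·(6−16)=-150≡6 → g
z(25): 15·(25−16)=135≡5 → f
d(3): 15·(3−16)=-195≡13 → n
y(24): 15·(24−16)=120≡16 → q
r(17): 15·(17−16)=15 → p
u(20): 15·(20−16)=60≡8 → i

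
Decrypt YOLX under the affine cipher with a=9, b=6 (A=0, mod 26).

The inverse of 9 mod 26 is 3, since 9·3=27≡1. Apply D(y)=3·(y−6) mod 26:
Y(24): 3·(24−6)=54≡2 → C
O(14): 3·(14−6)=24 → Y
L(11): 3·(11−6)=15 → P
X(23): 3·(23−6)=51≡25 → Z

CYPZ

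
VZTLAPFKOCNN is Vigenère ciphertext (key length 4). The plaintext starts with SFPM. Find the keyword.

DUEZ

Subtract each crib letter from the matching ciphertext letter (mod 26):
V(21)−S(18)=3 → D
Z(25)−F(5)=20 → U
T(19)−P(15)=4 → E
L(11)−M(12)=-1≡25 → Z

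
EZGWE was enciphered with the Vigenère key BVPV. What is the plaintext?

DERBD

Repeat the key across the ciphertext: BVPVB
E(4)−B(1): 3 → D
Z(25)−V(21): 4 → E
G(6)−P(15): -9≡17 → R
W(22)−V(21): 1 → B
E(4)−B(1): 3 → D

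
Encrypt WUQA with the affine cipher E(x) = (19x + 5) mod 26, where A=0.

W(22): 19·22+5=423≡7 → H
U(20): 19·20+5=385≡21 → V
Q(16): 19·16+5=309≡23 → X
A(0): 19·0+5=5 → F

HVXF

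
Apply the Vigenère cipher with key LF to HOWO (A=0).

Repeat the key across the message: LFLF
H(7)+L(11): 18 → S
O(14)+F(5): 19 → T
W(22)+L(11): 33≡7 → H
O(14)+F(5): 19 → T

STHT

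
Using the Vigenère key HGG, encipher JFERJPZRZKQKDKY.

Repeat the key across the message: HGGHGGHGGHGGHGG
J(9)+H(7): 16 → Q
F(5)+G(6): 11 → L
E(4)+G(6): 10 → K
R(17)+H(7): 24 → Y
J(9)+G(6): 15 → P
P(15)+G(6): 21 → V
Z(25)+H(7): 32≡6 → G
R(17)+G(6): 23 → X
Z(25)+G(6): 31≡5 → F
K(10)+H(7): 17 → R
Q(16)+G(6): 22 → W
K(10)+G(6): 16 → Q
D(3)+H(7): 10 → K
K(10)+G(6): 16 → Q
Y(24)+G(6): 30≡4 → E

QLKYPVGXFRWQKQE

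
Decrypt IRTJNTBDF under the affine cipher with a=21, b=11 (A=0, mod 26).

The inverse of 21 mod 26 is 5, since 21·5=105≡1. Apply D(y)=5·(y−11) mod 26:
I(8): 5·(8−11)=-15≡11 → L
R(17): 5·(17−11)=30≡4 → E
T(19): 5·(19−11)=40≡14 → O
J(9): 5·(9−11)=-10≡16 → Q
N(13): 5·(13−11)=10 → K
T(19): 5·(19−11)=40≡14 → O
B(1): 5·(1−11)=-50≡2 → C
D(3): 5·(3−11)=-40≡12 → M
F(5): 5·(5−11)=-30≡22 → W

LEOQKOCMW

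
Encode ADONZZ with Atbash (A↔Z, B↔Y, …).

A(0) → Z(25)
D(3) → W(22)
O(14) → L(11)
N(13) → M(12)
Z(25) → A(0)
Z(25) → A(0)

ZWLMAA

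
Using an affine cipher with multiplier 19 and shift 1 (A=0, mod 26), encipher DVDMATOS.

GKGVBYHF

D(3): 19·3+1=58≡6 → G
V(21): 19·21+1=400≡10 → K
D(3): 19·3+1=58≡6 → G
M(12): 19·12+1=229≡21 → V
A(0): 19·0+1=1 → B
T(19): 19·19+1=362≡24 → Y
O(14): 19·14+1=267≡7 → H
S(18): 19·18+1=343≡5 → F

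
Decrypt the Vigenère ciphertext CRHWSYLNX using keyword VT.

Repeat the key across the ciphertext: VTVTVTVTV
C(2)−V(21): -19≡7 → H
R(17)−T(19): -2≡24 → Y
H(7)−V(21): -14≡12 → M
W(22)−T(19): 3 → D
S(18)−V(21): -3≡23 → X
Y(24)−T(19): 5 → F
L(11)−V(21): -10≡16 → Q
N(13)−T(19): -6≡20 → U
X(23)−V(21): 2 → C

HYMDXFQUC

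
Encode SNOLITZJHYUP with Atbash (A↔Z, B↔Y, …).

HMLORGAQSBFK

S(18) → H(7)
N(13) → M(12)
O(14) → L(11)
L(11) → O(14)
I(8) → R(17)
T(19) → G(6)
Z(25) → A(0)
J(9) → Q(16)
H(7) → S(18)
Y(24) → B(1)
U(20) → F(5)
P(15) → K(10)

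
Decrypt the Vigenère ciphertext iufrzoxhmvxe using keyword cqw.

Repeat the key across the ciphertext: cqwcqwcqwcqw
i(8)−c(2): 6 → g
u(20)−q(16): 4 → e
f(5)−w(22): -17≡9 → j
r(17)−c(2): 15 → p
z(25)−q(16): 9 → j
o(14)−w(22): -8≡18 → s
x(23)−c(2): 21 → v
h(7)−q(16): -9≡17 → r
m(12)−w(22): -10≡16 → q
v(21)−c(2): 19 → t
x(23)−q(16): 7 → h
e(4)−w(22): -18≡8 → i

gejpjsvrqthi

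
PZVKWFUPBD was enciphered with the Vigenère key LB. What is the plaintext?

EYKJLEJOQC

Repeat the key across the ciphertext: LBLBLBLBLB
P(15)−L(11): 4 → E
Z(25)−B(1): 24 → Y
V(21)−L(11): 10 → K
K(10)−B(1): 9 → J
W(22)−L(11): 11 → L
F(5)−B(1): 4 → E
U(20)−L(11): 9 → J
P(15)−B(1): 14 → O
B(1)−L(11): -10≡16 → Q
D(3)−B(1): 2 → C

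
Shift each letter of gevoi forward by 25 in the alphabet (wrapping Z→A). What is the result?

fdunh

g(6): 6+25=31≡5 → f
e(4): 4+25=29≡3 → d
v(21): 21+25=46≡20 → u
o(14): 14+25=39≡13 → n
i(8): 8+25=33≡7 → h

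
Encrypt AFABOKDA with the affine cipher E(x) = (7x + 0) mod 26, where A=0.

A(0): 7·0+0=0 → A
F(5): 7·5+0=35≡9 → J
A(0): 7·0+0=0 → A
B(1): 7·1+0=7 → H
O(14): 7·14+0=98≡20 → U
K(10): 7·10+0=70≡18 → S
D(3): 7·3+0=21 → V
A(0): 7·0+0=0 → A

AJAHUSVA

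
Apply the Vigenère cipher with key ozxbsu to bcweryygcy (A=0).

pbtfjsmfzz

Repeat the key across the message: ozxbsuozxb
b(1)+o(14): 15 → p
c(2)+z(25): 27≡1 → b
w(22)+x(23): 45≡19 → t
e(4)+b(1): 5 → f
r(17)+s(18): 35≡9 → j
y(24)+u(20): 44≡18 → s
y(24)+o(14): 38≡12 → m
g(6)+z(25): 31≡5 → f
c(2)+x(23): 25 → z
y(24)+b(1): 25 → z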